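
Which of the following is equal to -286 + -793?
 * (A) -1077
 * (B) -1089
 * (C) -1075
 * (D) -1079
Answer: D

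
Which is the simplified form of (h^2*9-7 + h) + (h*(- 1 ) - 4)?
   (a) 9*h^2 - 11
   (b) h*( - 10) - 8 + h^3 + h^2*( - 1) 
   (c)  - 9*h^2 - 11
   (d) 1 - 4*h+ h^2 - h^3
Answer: a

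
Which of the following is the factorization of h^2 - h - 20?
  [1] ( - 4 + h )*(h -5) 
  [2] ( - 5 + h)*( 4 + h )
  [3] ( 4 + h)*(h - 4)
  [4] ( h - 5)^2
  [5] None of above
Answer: 2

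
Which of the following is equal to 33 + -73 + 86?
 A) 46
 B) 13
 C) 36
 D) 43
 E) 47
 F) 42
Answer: A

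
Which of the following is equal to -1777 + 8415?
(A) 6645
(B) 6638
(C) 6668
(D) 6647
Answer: B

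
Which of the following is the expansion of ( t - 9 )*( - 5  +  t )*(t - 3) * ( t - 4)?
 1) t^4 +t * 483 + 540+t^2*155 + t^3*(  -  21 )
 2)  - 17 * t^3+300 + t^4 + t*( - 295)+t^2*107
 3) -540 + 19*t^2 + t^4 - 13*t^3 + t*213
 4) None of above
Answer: 4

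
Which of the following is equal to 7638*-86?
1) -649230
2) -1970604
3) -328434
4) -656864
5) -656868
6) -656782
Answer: 5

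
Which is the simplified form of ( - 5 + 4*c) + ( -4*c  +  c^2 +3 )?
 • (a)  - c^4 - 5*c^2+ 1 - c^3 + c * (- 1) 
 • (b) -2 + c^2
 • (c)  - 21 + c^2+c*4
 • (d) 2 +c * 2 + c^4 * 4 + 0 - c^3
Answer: b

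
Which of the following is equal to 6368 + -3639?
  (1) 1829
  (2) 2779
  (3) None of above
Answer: 3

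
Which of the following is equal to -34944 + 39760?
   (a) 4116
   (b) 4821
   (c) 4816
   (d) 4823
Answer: c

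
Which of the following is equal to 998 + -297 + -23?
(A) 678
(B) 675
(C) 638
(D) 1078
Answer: A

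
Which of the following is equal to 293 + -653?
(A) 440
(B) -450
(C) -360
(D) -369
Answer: C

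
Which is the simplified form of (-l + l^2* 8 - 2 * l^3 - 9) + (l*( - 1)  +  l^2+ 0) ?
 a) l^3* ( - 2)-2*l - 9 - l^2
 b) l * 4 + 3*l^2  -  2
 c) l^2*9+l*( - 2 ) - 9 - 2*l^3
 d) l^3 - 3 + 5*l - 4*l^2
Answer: c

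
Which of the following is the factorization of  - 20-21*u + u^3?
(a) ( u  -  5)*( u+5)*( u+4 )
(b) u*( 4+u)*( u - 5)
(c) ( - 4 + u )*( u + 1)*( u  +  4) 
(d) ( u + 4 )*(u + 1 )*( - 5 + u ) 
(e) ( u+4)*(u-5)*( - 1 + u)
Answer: d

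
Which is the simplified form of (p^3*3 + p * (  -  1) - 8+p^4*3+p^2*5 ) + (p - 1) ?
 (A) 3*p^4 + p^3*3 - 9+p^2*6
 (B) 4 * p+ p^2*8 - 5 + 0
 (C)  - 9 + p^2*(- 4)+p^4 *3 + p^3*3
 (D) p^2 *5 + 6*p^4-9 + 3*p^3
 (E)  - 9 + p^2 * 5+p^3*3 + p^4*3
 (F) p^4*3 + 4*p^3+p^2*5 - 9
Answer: E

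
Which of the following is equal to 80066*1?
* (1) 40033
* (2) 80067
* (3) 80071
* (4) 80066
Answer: 4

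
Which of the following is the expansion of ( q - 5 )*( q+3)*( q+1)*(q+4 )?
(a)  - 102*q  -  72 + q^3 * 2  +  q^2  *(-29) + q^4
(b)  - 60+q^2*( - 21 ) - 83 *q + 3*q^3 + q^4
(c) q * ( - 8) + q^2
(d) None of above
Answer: b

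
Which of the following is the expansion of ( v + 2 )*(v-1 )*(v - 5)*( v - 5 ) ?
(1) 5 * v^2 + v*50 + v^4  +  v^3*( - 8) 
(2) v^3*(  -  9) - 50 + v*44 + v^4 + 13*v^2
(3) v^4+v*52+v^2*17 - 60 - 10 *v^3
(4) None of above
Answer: 4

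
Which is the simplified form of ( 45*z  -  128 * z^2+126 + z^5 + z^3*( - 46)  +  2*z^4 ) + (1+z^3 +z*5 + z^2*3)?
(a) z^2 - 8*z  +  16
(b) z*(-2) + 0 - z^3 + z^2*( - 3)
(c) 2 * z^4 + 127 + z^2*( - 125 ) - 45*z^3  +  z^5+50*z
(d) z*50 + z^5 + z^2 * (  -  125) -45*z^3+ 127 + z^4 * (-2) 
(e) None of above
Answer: c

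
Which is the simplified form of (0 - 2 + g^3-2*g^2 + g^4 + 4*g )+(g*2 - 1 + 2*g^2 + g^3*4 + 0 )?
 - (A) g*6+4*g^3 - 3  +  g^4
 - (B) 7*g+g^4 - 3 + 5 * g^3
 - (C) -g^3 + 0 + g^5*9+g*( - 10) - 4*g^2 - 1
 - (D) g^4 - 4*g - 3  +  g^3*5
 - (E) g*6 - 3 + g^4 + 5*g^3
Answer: E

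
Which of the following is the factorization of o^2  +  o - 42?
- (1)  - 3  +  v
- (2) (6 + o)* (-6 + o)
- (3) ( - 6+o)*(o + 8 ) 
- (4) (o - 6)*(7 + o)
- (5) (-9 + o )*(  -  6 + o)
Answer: 4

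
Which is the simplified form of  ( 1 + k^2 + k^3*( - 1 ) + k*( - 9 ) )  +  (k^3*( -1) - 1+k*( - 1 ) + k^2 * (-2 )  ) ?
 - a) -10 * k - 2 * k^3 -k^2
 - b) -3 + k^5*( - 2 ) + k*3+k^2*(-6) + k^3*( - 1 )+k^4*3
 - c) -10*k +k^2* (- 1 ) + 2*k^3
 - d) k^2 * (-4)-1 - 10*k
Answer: a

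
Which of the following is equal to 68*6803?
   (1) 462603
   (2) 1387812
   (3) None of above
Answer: 3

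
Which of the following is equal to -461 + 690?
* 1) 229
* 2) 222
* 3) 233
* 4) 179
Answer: 1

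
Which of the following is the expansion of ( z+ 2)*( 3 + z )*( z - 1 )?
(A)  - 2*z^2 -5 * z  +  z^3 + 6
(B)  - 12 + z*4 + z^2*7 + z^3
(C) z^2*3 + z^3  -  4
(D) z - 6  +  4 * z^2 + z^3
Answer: D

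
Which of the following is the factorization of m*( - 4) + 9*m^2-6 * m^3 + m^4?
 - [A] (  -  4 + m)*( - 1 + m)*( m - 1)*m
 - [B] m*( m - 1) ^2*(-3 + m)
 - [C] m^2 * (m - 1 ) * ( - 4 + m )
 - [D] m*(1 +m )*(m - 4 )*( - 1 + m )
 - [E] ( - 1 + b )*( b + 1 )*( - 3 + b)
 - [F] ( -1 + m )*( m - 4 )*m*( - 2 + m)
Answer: A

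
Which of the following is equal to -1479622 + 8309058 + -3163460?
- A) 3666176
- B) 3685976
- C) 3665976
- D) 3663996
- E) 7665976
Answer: C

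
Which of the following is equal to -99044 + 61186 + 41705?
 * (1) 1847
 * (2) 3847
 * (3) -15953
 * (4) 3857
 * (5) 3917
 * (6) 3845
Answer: 2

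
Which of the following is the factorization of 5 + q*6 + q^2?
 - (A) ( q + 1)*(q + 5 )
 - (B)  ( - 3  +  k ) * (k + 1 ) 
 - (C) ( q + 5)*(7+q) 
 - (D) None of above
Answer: A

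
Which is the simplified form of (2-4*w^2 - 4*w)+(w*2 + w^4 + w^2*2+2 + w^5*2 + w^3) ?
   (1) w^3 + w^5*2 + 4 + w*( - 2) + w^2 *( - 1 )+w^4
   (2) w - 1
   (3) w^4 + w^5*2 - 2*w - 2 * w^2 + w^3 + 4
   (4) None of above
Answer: 3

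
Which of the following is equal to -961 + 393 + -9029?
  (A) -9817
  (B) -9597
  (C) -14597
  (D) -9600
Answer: B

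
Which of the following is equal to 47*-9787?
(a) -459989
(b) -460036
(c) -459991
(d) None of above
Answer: a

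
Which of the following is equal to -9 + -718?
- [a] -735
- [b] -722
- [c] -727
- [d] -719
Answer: c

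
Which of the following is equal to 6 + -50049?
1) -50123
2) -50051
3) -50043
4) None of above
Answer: 3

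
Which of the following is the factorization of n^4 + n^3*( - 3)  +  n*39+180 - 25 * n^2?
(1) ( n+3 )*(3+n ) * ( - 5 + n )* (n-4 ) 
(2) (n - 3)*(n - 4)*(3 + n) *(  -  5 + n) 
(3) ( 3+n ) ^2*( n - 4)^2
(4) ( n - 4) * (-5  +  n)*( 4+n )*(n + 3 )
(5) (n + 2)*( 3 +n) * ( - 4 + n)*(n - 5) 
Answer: 1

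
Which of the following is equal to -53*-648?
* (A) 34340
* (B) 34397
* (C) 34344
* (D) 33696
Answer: C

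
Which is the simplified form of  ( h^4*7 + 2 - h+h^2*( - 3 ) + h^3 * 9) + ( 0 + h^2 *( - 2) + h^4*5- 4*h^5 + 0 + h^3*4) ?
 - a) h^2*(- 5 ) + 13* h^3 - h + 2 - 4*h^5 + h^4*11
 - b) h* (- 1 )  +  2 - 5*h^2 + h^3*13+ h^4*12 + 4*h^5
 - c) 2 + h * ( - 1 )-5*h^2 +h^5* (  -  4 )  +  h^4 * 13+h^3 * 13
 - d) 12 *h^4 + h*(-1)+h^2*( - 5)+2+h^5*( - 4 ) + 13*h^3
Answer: d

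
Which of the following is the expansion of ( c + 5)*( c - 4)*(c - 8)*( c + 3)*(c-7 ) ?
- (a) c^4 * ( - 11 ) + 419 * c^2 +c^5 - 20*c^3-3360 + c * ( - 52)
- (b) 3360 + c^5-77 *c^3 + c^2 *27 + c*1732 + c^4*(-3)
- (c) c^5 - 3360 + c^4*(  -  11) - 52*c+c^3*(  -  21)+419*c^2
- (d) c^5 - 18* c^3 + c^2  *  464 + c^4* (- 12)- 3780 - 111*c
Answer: c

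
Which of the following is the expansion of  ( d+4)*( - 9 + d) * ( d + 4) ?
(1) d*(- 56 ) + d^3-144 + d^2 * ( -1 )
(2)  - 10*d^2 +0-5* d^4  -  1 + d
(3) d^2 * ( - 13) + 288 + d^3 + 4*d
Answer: 1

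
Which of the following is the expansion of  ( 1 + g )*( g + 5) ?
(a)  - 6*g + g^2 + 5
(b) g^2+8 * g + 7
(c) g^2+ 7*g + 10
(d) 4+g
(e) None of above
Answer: e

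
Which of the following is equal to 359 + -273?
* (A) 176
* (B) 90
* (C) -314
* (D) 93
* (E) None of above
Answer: E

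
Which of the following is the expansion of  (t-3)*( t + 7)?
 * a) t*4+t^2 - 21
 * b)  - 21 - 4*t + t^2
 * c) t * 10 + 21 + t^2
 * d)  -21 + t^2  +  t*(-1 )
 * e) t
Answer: a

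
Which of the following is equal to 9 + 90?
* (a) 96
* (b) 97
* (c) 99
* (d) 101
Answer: c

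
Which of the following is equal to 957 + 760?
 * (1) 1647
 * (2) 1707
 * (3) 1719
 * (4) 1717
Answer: 4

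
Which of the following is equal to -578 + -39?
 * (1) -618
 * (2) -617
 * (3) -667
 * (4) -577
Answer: 2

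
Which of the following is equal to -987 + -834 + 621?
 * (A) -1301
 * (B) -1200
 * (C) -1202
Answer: B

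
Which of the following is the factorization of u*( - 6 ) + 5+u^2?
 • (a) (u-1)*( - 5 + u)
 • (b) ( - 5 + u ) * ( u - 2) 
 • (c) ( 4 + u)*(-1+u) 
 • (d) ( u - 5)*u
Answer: a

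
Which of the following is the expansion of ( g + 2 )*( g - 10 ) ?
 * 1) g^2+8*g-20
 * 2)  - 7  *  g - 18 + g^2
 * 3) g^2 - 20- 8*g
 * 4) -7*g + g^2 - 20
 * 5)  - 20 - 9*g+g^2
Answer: 3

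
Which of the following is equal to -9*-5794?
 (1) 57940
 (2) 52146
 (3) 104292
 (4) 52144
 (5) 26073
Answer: 2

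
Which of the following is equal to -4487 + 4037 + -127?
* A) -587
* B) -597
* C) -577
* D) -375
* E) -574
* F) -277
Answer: C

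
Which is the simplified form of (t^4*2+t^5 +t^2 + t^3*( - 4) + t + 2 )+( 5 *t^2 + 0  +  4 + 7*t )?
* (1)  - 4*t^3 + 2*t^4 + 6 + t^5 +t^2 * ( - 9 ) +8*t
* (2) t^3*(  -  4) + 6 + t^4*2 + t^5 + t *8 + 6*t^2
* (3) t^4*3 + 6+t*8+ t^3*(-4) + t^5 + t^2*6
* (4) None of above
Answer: 2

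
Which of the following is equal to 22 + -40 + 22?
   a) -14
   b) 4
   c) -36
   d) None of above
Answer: b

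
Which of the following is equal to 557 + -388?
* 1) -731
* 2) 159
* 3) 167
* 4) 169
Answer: 4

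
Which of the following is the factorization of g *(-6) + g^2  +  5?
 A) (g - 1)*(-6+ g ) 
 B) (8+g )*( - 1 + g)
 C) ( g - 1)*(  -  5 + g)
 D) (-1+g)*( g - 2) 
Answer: C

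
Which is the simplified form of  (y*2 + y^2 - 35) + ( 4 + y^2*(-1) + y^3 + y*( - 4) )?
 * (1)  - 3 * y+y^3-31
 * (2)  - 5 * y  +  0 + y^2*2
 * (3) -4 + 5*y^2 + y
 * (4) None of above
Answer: 4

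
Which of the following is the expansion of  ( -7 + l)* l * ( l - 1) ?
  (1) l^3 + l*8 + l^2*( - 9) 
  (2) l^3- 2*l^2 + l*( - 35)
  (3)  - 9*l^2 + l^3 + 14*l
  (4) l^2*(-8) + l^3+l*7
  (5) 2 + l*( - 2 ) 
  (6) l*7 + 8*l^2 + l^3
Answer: 4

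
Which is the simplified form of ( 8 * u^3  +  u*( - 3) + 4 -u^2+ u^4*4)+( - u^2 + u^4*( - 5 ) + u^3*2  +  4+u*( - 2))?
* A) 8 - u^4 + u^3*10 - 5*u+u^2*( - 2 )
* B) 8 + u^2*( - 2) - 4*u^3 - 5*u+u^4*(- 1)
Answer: A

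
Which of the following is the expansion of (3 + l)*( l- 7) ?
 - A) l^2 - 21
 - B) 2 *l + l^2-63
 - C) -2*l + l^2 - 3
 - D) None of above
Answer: D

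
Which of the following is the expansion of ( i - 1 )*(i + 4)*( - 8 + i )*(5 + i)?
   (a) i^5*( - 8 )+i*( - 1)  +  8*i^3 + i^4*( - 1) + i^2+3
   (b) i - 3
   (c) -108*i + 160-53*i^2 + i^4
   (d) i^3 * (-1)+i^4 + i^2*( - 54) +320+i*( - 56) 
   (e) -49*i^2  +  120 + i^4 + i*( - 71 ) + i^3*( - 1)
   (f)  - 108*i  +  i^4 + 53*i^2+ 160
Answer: c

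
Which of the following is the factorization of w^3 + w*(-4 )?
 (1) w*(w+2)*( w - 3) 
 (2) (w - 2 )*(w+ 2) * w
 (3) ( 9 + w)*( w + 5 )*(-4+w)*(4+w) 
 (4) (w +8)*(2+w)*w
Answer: 2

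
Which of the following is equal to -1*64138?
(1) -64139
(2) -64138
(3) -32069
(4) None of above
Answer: 2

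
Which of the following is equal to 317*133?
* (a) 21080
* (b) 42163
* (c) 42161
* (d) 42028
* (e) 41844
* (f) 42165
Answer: c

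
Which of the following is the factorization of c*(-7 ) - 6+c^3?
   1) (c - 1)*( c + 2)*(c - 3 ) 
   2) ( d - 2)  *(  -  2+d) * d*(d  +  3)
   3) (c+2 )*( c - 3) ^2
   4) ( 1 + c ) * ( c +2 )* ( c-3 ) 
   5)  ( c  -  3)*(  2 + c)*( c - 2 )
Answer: 4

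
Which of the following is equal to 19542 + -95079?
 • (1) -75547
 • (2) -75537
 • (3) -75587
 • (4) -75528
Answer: 2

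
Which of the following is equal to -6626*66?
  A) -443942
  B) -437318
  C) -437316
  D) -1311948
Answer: C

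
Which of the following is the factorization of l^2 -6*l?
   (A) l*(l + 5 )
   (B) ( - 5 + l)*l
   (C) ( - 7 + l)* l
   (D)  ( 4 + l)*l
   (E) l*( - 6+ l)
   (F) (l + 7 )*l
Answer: E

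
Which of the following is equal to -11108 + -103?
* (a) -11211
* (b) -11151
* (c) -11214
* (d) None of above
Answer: a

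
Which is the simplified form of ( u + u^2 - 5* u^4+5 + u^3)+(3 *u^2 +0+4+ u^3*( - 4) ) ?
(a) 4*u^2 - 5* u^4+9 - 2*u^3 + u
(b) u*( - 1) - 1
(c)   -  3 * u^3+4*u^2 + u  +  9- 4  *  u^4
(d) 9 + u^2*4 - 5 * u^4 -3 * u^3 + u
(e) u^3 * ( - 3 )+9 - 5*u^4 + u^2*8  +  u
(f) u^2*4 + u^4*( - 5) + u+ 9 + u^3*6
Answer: d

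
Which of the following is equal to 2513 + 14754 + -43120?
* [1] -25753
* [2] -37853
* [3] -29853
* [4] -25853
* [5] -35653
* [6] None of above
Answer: 4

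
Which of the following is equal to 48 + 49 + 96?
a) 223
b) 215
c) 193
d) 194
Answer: c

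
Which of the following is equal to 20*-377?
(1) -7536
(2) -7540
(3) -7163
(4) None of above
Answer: 2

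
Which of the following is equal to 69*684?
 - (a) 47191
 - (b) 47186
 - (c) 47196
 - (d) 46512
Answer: c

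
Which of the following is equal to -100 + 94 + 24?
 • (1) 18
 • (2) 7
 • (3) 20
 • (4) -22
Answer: 1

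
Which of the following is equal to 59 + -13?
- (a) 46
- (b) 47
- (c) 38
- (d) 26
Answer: a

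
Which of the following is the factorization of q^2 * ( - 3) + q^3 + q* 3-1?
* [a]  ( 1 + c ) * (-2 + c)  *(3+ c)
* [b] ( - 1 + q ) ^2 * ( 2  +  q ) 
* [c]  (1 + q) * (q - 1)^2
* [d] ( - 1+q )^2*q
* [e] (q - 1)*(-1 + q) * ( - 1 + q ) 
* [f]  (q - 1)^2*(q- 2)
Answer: e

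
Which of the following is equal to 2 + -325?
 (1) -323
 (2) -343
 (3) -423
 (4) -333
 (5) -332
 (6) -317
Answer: 1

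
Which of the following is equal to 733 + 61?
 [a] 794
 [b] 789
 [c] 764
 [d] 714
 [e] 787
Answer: a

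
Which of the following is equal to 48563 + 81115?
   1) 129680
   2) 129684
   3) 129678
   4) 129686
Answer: 3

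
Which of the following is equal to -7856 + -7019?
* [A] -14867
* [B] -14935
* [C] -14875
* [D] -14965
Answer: C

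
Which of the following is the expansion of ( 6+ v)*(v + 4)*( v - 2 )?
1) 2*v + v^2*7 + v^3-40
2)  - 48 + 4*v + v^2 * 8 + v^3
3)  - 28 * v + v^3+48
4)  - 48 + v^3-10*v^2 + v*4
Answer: 2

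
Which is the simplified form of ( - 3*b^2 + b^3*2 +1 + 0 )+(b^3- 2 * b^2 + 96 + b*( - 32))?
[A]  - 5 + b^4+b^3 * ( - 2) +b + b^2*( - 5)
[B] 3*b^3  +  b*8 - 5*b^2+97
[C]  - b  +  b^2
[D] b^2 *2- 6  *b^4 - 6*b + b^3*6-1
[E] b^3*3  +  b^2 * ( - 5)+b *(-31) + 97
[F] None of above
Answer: F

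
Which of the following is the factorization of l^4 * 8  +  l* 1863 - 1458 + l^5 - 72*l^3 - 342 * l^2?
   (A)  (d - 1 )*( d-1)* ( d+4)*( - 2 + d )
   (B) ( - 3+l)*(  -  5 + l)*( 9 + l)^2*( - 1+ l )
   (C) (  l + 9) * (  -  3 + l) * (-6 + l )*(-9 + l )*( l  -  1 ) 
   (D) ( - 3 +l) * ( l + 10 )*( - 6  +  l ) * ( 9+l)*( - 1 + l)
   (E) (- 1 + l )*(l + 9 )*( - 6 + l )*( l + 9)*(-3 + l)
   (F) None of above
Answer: E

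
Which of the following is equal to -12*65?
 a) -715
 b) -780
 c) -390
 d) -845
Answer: b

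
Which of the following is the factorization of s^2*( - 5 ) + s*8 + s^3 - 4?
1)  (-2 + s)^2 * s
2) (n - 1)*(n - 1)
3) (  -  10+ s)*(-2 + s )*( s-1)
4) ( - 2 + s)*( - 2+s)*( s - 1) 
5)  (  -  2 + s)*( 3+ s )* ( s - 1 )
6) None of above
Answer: 4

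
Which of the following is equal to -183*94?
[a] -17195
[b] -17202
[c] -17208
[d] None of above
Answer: b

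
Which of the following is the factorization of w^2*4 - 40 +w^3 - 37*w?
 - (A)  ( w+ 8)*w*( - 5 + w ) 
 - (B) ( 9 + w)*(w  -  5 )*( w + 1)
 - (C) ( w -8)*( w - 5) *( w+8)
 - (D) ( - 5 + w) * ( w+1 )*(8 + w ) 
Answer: D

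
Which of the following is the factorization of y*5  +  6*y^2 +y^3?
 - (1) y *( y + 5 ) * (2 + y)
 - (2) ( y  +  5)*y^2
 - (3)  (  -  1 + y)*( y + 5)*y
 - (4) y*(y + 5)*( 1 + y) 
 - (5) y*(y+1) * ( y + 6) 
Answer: 4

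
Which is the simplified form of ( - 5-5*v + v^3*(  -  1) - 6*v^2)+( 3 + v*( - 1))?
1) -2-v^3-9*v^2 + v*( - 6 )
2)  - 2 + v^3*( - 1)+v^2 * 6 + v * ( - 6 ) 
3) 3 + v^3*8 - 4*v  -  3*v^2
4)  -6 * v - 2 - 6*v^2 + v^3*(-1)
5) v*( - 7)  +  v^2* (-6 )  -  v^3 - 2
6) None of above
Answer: 4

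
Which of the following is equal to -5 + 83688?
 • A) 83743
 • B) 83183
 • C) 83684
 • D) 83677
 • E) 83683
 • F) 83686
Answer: E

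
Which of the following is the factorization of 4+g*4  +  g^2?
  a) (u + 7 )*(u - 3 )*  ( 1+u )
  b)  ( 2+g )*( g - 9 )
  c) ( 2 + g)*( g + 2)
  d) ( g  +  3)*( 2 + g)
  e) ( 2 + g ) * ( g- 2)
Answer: c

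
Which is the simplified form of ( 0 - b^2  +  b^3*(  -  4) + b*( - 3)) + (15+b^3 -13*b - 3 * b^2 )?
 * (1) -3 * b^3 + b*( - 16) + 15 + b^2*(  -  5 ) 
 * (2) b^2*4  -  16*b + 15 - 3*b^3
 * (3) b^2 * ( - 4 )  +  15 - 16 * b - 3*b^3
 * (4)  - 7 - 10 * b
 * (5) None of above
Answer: 3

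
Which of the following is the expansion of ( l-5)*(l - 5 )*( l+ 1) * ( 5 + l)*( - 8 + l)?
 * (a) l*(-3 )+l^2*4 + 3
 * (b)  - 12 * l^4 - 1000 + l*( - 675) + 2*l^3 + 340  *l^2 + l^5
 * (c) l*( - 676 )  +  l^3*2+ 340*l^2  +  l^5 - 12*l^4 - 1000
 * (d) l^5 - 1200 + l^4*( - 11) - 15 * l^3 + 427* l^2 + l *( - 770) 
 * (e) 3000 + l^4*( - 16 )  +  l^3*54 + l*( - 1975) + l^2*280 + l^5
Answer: b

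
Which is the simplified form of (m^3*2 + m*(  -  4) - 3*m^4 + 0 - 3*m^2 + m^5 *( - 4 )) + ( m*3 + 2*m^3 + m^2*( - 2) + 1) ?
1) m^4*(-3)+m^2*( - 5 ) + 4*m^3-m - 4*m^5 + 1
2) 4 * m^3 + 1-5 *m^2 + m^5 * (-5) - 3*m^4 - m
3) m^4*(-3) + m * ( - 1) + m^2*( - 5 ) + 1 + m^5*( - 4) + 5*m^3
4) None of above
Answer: 1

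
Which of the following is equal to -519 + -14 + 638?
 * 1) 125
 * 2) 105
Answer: 2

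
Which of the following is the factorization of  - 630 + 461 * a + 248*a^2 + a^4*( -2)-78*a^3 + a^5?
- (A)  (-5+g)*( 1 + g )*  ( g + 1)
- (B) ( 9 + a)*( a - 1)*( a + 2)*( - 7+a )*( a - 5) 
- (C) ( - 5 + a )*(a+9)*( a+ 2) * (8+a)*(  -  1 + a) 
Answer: B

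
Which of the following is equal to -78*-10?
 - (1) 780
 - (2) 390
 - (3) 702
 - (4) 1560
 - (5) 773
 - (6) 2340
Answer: 1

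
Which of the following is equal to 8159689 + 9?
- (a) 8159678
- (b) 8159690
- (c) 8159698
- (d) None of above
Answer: c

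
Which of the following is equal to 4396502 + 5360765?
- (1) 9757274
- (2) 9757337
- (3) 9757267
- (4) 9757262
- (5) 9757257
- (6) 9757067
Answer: 3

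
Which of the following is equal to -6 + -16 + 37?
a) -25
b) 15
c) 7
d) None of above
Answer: b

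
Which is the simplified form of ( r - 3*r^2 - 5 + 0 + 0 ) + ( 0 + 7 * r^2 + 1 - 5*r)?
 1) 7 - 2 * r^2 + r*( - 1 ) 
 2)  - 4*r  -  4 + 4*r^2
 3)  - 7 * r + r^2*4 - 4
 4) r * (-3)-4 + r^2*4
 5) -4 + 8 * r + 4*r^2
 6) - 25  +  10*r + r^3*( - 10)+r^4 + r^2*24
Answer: 2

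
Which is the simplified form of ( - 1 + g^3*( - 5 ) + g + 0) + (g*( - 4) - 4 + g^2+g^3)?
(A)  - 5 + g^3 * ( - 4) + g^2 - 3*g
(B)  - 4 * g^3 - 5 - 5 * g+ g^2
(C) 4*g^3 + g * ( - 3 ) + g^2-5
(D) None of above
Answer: A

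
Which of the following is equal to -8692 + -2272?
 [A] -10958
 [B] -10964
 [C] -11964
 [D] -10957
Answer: B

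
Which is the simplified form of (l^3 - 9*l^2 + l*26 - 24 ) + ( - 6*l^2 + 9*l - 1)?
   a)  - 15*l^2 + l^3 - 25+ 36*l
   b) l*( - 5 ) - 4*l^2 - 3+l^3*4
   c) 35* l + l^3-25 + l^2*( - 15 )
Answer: c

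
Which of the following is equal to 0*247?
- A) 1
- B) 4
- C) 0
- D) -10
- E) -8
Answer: C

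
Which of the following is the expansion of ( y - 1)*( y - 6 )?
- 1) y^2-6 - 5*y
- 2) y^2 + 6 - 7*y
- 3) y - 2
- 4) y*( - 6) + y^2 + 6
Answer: 2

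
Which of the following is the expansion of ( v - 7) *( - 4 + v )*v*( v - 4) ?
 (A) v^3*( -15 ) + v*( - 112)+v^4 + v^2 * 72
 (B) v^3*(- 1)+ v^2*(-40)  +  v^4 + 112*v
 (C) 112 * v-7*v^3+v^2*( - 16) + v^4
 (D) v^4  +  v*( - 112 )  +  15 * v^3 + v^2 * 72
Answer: A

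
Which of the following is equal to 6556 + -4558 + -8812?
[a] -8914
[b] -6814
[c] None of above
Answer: b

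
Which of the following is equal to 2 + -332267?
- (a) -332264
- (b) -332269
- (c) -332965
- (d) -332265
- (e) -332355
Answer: d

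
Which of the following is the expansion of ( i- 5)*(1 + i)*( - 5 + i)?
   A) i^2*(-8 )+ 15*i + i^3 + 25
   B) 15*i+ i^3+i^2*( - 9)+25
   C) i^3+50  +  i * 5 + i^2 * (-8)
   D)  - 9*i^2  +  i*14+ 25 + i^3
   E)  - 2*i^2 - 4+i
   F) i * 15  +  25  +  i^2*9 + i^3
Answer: B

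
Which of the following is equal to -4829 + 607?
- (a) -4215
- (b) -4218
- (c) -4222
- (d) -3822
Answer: c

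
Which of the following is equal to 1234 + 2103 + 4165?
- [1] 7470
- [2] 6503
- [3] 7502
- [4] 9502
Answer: 3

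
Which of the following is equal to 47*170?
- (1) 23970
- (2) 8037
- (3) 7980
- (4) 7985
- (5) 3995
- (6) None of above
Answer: 6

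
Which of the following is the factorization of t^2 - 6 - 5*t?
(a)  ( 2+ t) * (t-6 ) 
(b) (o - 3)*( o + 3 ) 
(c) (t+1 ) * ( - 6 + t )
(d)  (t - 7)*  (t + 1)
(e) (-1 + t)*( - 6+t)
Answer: c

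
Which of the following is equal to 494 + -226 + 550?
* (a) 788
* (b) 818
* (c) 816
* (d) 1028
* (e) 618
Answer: b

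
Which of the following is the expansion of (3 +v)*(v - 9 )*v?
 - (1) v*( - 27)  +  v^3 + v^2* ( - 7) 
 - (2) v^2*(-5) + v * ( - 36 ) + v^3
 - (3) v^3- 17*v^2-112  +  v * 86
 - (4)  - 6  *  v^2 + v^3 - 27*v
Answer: 4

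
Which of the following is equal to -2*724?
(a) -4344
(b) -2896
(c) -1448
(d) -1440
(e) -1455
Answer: c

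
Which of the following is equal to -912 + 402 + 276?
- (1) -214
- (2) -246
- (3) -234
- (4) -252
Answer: 3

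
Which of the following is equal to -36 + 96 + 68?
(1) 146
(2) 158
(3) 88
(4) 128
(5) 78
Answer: 4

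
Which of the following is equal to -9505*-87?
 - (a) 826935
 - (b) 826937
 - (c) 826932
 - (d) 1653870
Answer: a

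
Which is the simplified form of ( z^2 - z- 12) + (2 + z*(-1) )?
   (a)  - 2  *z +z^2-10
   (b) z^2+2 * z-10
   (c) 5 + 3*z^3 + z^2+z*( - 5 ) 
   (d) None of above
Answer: a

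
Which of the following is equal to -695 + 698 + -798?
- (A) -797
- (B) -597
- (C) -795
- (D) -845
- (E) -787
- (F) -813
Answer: C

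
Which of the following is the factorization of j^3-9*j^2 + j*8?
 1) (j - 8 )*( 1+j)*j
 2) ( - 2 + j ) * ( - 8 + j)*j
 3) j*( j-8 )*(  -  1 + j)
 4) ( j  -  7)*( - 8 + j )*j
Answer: 3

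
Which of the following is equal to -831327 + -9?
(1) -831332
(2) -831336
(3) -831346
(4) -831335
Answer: 2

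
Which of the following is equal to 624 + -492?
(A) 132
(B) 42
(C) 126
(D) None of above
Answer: A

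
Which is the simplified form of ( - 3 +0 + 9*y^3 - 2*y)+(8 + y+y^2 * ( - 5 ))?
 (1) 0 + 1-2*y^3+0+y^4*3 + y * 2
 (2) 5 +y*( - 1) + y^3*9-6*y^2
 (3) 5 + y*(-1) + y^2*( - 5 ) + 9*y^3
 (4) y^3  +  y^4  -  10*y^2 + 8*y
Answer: 3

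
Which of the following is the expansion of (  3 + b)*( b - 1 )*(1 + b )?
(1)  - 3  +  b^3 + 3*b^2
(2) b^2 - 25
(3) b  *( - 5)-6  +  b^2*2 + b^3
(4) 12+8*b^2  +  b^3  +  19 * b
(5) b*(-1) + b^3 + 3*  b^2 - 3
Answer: 5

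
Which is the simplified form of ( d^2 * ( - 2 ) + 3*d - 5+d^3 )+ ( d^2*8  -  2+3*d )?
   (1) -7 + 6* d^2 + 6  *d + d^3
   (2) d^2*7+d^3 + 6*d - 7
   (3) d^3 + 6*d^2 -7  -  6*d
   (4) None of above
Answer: 1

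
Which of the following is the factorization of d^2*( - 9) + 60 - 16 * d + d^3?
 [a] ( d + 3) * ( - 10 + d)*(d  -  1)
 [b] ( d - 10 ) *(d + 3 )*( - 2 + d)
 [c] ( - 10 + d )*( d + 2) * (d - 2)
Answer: b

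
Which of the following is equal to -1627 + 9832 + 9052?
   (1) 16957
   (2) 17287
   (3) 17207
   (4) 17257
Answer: 4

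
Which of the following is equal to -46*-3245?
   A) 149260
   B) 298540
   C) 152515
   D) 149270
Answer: D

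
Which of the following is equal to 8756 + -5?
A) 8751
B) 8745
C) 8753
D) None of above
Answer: A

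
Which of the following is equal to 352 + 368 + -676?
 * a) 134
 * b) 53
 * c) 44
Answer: c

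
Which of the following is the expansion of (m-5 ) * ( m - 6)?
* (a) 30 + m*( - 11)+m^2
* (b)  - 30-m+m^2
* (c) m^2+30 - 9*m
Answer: a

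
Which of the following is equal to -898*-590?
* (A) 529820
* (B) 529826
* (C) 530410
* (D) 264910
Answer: A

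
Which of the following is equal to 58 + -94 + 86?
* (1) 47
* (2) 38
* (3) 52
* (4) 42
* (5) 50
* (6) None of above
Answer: 5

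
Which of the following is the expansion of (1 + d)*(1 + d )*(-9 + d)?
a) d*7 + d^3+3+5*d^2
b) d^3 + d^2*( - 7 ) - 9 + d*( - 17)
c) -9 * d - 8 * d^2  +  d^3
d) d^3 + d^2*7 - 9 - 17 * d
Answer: b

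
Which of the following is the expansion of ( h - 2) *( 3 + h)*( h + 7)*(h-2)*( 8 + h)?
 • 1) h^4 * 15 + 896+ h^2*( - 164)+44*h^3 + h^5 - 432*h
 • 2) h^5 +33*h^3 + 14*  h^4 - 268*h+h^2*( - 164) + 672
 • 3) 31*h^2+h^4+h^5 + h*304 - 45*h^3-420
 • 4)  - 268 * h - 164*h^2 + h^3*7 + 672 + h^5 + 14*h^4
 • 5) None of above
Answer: 2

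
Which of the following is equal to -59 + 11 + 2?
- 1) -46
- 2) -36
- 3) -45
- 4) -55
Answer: 1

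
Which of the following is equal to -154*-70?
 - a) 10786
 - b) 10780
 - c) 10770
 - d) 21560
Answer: b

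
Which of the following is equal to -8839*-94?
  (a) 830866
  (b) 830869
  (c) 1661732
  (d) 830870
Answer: a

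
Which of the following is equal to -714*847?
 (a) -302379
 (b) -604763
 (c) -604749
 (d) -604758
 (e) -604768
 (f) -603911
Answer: d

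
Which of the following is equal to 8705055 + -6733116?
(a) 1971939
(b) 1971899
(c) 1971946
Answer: a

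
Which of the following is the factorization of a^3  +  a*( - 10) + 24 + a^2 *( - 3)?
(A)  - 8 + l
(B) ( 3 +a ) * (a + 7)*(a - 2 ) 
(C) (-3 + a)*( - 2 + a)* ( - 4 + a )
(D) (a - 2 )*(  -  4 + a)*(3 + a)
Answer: D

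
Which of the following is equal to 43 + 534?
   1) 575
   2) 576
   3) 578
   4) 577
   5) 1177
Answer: 4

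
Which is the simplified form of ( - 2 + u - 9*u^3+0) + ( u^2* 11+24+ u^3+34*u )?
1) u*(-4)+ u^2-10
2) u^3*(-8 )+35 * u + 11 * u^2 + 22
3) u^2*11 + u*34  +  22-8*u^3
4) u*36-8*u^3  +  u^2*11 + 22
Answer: 2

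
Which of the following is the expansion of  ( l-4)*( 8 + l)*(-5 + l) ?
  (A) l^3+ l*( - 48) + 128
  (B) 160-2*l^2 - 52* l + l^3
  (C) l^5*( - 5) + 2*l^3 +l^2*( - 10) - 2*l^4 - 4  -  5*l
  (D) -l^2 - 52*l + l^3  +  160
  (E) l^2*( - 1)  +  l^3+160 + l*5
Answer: D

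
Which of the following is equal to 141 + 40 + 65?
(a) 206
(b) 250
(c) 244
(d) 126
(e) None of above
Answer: e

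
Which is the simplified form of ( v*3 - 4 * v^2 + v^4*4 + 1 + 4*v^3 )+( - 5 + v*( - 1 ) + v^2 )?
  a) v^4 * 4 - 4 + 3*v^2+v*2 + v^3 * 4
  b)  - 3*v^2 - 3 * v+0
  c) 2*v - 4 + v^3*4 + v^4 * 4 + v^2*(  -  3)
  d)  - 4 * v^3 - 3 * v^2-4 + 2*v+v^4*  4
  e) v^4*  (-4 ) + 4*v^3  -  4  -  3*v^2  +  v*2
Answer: c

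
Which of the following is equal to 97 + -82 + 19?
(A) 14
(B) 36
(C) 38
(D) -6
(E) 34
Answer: E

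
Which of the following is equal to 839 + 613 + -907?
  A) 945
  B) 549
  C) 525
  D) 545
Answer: D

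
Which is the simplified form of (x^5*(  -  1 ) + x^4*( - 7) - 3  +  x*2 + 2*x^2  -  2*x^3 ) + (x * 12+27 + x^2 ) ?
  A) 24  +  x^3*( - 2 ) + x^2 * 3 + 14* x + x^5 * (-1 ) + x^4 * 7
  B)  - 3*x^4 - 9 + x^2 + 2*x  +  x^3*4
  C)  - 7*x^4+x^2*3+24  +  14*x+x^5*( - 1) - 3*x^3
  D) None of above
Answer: D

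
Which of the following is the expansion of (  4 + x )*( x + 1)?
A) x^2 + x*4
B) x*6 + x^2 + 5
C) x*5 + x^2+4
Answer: C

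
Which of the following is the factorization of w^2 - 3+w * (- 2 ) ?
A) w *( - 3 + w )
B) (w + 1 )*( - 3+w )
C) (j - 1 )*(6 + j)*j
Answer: B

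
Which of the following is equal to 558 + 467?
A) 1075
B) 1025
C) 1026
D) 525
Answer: B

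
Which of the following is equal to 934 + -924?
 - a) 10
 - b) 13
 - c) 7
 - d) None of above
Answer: a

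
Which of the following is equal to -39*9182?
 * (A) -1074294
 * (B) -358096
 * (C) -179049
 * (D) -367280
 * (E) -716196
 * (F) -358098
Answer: F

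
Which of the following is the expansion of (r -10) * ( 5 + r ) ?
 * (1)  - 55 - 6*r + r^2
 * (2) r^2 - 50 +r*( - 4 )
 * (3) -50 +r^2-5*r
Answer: 3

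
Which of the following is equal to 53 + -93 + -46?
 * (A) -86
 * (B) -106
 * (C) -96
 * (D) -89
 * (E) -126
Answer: A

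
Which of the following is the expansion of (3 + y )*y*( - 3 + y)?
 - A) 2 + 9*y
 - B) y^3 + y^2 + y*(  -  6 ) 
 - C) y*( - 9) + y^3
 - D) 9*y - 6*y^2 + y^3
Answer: C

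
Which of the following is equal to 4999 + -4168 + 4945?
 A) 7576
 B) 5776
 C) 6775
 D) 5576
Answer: B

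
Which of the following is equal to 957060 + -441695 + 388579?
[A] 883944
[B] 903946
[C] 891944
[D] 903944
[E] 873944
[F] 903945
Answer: D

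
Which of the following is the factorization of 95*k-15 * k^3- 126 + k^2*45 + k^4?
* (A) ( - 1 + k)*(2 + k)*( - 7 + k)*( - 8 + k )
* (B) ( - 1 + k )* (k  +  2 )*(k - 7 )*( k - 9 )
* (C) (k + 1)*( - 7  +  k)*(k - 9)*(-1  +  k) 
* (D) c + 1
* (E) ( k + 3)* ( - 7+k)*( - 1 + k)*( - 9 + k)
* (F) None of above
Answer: B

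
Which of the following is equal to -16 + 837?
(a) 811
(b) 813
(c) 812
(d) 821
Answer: d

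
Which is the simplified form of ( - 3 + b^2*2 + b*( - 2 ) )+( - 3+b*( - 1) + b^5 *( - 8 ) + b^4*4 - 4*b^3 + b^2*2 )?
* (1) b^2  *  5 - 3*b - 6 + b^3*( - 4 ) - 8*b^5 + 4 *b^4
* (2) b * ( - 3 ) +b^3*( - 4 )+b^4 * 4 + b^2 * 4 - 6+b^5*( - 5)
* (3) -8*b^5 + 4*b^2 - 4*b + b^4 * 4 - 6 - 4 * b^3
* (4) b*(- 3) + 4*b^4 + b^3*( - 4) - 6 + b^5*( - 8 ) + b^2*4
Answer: 4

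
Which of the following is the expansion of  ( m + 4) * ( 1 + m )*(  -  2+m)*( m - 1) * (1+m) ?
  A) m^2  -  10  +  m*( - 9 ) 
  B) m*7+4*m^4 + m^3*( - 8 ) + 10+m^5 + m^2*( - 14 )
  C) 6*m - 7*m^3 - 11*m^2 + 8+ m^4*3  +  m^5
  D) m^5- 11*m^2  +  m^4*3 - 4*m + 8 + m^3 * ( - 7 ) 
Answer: C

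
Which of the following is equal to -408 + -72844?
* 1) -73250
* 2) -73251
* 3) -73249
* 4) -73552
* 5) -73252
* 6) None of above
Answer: 5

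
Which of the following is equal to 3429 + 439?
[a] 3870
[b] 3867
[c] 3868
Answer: c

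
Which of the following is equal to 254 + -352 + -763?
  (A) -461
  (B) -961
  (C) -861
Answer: C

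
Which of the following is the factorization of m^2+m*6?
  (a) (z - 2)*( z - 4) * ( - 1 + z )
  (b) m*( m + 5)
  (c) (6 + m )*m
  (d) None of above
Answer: c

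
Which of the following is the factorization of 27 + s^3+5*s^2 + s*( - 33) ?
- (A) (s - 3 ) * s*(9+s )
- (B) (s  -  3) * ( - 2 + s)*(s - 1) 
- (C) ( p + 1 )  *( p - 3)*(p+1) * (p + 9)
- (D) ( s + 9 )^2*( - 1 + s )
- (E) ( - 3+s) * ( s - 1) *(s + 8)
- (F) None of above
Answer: F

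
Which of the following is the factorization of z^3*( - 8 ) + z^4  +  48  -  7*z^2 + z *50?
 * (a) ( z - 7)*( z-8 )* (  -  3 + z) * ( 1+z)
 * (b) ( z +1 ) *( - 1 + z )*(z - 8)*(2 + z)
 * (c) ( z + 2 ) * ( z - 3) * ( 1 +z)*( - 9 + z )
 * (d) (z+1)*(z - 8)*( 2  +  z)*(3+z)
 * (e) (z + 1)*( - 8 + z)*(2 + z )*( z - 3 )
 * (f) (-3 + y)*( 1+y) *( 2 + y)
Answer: e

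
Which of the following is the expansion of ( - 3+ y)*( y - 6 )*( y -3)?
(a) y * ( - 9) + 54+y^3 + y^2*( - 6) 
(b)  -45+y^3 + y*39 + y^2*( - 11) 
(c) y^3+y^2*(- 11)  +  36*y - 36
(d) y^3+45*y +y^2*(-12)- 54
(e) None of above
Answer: d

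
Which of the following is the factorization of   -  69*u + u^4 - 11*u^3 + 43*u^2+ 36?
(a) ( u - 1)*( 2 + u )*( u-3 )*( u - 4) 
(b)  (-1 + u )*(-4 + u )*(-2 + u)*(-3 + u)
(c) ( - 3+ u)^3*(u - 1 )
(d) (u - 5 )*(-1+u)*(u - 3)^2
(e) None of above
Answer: e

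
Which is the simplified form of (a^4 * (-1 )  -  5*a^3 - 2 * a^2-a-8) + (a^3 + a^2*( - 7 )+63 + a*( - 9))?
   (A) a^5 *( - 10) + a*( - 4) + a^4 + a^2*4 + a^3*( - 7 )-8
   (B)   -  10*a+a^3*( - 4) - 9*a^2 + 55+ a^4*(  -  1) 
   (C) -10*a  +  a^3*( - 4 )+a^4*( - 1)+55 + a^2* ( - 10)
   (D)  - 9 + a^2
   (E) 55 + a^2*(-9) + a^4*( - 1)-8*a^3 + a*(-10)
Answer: B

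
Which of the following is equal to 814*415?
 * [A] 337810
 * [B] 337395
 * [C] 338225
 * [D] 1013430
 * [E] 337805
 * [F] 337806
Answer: A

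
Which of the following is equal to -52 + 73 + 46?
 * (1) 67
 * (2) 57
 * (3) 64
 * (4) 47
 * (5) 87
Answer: 1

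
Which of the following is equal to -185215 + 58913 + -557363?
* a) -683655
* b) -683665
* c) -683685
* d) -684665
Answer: b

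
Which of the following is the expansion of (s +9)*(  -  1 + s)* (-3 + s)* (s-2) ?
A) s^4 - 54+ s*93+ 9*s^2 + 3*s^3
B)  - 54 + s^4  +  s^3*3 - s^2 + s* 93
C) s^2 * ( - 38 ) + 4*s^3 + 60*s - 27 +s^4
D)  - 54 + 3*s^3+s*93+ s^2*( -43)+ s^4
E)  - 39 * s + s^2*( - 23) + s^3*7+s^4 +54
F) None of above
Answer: D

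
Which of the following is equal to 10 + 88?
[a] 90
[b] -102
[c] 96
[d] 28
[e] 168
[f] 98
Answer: f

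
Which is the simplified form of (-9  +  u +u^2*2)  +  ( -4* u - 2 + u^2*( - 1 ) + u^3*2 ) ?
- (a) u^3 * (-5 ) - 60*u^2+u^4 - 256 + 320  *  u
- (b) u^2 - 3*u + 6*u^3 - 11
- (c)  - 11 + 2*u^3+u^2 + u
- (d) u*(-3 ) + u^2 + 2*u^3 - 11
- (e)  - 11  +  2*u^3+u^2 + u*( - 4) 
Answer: d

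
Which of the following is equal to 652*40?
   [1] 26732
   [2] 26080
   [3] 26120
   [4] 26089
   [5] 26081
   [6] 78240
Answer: 2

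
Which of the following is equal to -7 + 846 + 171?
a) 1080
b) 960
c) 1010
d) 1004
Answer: c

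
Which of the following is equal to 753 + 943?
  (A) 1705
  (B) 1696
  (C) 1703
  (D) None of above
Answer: B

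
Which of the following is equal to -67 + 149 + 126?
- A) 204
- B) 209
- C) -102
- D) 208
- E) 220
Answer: D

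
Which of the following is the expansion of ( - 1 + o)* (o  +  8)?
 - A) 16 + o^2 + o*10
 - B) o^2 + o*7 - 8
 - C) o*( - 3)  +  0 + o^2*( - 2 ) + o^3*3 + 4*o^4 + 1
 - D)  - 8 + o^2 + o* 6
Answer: B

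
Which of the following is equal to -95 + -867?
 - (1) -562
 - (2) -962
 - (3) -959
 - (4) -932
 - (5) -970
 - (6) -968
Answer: 2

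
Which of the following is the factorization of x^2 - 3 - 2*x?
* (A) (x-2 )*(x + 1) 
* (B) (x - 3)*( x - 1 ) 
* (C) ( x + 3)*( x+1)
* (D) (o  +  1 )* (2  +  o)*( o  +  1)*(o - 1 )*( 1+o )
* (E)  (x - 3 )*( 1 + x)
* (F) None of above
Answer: E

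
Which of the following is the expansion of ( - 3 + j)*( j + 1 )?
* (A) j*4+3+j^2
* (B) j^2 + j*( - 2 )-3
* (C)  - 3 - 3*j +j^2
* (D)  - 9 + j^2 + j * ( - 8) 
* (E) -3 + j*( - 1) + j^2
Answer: B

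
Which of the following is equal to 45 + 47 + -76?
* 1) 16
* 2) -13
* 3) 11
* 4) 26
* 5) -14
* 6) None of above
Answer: 1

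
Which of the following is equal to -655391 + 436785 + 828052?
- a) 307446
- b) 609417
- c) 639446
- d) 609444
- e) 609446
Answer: e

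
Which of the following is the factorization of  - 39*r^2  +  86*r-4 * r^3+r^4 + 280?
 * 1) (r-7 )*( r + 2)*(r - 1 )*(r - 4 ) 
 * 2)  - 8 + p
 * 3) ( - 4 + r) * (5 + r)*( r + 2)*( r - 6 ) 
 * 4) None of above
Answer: 4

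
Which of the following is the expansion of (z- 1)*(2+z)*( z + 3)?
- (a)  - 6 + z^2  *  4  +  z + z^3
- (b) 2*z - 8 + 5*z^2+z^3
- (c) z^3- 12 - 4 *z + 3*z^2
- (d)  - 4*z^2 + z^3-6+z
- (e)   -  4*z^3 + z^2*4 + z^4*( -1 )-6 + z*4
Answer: a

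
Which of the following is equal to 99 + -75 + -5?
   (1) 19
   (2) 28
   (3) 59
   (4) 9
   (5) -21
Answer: 1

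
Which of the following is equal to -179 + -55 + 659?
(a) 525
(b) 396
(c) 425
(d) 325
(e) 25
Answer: c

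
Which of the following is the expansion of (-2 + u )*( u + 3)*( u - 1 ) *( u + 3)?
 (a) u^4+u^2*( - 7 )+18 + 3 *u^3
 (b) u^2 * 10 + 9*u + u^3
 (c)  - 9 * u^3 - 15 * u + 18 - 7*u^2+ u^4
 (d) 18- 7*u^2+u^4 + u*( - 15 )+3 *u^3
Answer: d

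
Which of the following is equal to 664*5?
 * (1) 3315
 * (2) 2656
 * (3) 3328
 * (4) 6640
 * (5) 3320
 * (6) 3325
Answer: 5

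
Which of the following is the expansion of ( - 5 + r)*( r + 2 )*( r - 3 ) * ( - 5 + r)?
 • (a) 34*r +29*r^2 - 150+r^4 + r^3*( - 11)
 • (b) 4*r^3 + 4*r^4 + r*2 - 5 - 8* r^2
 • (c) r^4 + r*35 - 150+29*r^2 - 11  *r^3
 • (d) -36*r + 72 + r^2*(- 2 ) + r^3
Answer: c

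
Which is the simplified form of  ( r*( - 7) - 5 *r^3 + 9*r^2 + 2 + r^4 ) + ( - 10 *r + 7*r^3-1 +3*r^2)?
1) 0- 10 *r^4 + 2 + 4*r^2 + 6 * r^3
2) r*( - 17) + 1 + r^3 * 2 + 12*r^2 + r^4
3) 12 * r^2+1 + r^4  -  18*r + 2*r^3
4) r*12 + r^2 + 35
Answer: 2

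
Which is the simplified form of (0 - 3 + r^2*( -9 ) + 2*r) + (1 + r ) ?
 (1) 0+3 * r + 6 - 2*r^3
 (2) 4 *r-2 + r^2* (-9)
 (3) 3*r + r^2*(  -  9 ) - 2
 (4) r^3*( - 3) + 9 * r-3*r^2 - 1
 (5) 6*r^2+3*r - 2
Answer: 3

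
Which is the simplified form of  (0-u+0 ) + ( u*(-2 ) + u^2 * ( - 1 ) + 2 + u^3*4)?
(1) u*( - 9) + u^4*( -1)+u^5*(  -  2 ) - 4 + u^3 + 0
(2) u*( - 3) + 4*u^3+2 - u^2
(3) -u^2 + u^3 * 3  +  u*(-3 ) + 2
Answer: 2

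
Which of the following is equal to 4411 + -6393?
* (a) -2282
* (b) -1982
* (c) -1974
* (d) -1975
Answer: b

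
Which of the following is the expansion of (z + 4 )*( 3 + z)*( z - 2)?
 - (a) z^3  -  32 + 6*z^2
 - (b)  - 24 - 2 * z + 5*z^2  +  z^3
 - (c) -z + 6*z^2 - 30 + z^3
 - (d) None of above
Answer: b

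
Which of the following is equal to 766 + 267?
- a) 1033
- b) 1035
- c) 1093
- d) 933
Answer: a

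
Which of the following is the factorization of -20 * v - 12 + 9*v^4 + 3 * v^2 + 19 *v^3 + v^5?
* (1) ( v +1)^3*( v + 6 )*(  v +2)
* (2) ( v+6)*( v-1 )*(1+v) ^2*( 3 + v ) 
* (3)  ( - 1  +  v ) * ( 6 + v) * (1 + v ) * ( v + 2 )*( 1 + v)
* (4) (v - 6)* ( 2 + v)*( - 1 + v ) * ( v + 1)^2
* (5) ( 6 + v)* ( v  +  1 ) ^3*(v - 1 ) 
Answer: 3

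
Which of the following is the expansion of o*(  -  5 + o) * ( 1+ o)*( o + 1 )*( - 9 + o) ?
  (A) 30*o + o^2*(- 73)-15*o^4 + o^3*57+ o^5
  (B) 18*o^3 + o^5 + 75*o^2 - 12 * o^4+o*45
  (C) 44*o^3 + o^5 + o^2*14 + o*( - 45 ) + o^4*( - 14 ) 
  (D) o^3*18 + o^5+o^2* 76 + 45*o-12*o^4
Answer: D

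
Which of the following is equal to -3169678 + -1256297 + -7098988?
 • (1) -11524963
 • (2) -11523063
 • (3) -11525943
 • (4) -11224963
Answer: 1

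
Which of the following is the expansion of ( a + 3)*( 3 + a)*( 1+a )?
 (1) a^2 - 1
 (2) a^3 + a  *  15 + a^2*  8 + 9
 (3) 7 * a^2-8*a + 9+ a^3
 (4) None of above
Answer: 4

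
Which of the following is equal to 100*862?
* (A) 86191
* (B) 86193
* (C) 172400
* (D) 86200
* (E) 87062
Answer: D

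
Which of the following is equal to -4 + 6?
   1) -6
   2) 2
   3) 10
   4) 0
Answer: 2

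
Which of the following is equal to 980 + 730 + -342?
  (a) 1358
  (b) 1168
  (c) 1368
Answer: c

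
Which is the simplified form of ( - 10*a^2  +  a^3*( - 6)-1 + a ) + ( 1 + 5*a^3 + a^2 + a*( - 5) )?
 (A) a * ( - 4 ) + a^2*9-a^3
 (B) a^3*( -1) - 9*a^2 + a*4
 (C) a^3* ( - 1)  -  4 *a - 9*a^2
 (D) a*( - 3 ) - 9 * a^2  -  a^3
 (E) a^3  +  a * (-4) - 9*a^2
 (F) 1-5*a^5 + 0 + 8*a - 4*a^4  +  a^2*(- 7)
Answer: C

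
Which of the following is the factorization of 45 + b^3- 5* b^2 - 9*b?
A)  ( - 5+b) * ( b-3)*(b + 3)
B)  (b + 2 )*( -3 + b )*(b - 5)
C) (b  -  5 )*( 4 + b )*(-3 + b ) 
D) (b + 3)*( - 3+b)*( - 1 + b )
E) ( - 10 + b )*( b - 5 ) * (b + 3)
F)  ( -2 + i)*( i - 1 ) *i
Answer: A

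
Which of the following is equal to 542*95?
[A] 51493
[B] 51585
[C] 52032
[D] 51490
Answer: D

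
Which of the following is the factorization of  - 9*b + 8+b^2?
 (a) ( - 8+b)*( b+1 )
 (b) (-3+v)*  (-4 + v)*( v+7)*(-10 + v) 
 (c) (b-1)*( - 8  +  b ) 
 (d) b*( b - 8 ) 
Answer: c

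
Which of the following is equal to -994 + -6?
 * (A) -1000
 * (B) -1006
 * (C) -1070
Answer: A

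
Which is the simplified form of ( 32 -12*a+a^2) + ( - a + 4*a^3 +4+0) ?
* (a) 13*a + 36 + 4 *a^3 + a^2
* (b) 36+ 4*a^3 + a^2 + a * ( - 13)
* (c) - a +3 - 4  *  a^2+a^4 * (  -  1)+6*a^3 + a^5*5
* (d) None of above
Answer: b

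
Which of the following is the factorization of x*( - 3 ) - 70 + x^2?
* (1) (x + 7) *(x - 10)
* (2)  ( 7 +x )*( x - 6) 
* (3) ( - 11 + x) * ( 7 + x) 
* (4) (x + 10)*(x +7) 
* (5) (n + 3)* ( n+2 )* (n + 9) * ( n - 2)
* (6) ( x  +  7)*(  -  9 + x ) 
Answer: 1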